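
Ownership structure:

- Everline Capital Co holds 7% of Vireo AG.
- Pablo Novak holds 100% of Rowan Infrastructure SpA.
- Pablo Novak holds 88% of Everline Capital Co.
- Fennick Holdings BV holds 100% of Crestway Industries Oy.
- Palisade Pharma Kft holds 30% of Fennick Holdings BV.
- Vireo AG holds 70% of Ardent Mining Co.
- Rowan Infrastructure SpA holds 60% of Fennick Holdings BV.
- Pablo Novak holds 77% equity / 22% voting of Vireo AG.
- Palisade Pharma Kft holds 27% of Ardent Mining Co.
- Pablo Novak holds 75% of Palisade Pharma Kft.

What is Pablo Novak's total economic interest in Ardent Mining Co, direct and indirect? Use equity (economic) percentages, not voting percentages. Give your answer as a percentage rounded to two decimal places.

78.46%

Pablo reaches Ardent along 3 paths.
Via Palisade: 75% × 27% = 20.25%.
Via Vireo: 77% × 70% = 53.9%.
Via Everline → Vireo: 88% × 7% × 70% = 4.312%.
Total: 20.25% + 53.9% + 4.312% = 78.462%.
Rounded: 78.46%.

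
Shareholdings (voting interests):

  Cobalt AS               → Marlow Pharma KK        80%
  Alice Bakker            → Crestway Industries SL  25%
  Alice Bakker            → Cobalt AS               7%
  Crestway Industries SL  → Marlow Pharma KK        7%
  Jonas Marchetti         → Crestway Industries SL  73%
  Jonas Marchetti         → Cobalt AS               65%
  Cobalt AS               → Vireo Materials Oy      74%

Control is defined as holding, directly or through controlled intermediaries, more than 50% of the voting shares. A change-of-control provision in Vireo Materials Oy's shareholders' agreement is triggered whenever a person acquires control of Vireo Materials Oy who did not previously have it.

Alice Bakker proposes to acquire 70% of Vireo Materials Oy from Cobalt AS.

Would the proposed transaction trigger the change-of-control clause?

The purchase adds only to Alice's holdings (Cobalt's stake shrinks), so Alice is the only person who could newly come to control Vireo.
Alice's largest direct stake is 25% in Crestway, which does not meet the threshold, so Alice controls no company.
Neither Alice nor any entity Alice controls holds any voting interest in Vireo.
So before the transaction, Alice does not control Vireo.
After the purchase, Alice holds 70% of Vireo directly, and Cobalt's stake falls to 4%.
Alice holds 70% of Vireo, so Alice controls Vireo.
Alice did not control Vireo before and does after, so the clause is triggered.

Yes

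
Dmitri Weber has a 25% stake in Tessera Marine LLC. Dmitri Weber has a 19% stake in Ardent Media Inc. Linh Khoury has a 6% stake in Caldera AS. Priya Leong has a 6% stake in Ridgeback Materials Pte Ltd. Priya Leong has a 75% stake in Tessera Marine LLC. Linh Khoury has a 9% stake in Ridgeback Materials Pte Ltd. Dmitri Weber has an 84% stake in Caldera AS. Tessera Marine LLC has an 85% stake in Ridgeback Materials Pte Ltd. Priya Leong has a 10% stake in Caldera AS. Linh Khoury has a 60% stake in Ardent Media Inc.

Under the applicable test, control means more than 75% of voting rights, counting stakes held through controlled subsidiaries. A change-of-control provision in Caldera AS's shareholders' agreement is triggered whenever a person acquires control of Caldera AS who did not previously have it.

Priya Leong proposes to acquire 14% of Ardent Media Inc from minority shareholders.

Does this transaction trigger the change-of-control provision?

No

The purchase changes only Priya's holdings, so Priya is the only person who could newly come to control Caldera.
Priya's largest direct stake is 75% in Tessera, which does not meet the threshold, so Priya controls no company.
In Caldera, Priya's side holds only 10%, not > 75%.
So before the transaction, Priya does not control Caldera.
After the purchase, Priya holds 14% of Ardent directly.
Priya's side now holds 14% of Ardent, not > 75%, so Priya still does not control Ardent.
After the transaction, Priya's side holds 10% of Caldera, not > 75%, so Priya still does not control Caldera.
No new person acquires control, so the clause is not triggered.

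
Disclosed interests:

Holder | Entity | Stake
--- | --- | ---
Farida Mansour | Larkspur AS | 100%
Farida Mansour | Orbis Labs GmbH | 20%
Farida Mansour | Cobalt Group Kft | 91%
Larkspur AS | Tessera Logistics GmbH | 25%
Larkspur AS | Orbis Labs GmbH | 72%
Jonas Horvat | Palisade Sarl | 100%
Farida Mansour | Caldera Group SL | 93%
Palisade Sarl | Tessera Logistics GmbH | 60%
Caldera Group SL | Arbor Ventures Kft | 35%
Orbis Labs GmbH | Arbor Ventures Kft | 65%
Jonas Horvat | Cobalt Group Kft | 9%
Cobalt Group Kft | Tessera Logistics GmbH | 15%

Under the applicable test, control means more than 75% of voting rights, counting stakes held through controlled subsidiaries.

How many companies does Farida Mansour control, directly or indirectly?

5

Farida holds 91% of Cobalt, so Farida controls Cobalt.
Farida holds 100% of Larkspur, so Farida controls Larkspur.
Farida and Larkspur together hold 20% + 72% = 92% of Orbis, so Farida controls Orbis.
Farida holds 93% of Caldera, so Farida controls Caldera.
Orbis and Caldera together hold 65% + 35% = 100% of Arbor, so Farida controls Arbor.
No other company's threshold is met.
Farida controls 5 companies.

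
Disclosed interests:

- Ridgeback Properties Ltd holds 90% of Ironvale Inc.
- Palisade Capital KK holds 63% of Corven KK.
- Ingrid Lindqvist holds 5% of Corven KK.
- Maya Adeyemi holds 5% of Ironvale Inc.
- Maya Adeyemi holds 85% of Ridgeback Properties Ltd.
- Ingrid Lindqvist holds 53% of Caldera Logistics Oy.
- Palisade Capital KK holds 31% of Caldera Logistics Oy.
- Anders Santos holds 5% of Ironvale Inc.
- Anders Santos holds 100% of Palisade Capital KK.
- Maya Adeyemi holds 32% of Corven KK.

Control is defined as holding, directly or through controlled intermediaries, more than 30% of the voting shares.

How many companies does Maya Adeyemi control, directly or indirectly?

Maya holds 32% of Corven, so Maya controls Corven.
Maya holds 85% of Ridgeback, so Maya controls Ridgeback.
Ridgeback and Maya together hold 90% + 5% = 95% of Ironvale, so Maya controls Ironvale.
No other company's threshold is met.
Maya controls 3 companies.

3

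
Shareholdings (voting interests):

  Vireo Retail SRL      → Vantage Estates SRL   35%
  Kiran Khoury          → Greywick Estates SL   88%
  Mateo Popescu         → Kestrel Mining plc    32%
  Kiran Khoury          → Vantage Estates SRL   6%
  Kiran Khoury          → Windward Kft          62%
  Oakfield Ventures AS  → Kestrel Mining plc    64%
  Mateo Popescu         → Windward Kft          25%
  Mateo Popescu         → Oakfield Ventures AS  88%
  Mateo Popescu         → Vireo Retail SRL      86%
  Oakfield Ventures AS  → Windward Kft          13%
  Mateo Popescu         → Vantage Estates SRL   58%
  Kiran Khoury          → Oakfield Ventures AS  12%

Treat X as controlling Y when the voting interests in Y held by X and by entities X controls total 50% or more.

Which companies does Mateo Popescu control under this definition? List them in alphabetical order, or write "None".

Mateo holds 86% of Vireo, so Mateo controls Vireo.
Mateo holds 88% of Oakfield, so Mateo controls Oakfield.
Mateo and Vireo together hold 58% + 35% = 93% of Vantage, so Mateo controls Vantage.
Mateo and Oakfield together hold 32% + 64% = 96% of Kestrel, so Mateo controls Kestrel.
No other company's threshold is met.

Kestrel Mining plc, Oakfield Ventures AS, Vantage Estates SRL, Vireo Retail SRL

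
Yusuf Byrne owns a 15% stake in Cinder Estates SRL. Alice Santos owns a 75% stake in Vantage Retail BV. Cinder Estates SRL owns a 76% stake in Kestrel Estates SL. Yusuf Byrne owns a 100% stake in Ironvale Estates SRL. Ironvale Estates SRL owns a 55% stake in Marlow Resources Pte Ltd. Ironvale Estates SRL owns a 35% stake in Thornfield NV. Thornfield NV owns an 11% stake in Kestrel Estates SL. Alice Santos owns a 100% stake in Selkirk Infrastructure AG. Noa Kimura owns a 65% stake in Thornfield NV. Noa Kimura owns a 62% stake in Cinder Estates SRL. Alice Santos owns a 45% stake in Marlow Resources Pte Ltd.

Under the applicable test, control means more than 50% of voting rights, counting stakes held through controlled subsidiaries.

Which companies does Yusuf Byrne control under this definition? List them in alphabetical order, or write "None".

Ironvale Estates SRL, Marlow Resources Pte Ltd

Yusuf holds 100% of Ironvale, so Yusuf controls Ironvale.
Ironvale holds 55% of Marlow, so Yusuf controls Marlow.
No other company's threshold is met.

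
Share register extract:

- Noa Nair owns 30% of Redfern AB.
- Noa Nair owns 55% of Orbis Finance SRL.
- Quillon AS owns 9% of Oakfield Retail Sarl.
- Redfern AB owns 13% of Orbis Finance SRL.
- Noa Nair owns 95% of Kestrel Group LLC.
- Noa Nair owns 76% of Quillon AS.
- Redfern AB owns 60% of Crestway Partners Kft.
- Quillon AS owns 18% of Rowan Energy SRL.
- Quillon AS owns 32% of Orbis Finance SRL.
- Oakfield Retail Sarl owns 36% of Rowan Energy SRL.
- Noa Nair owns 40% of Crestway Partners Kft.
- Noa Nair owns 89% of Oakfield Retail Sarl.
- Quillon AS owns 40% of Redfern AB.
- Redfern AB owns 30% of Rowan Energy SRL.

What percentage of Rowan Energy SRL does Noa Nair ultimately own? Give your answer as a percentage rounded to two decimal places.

Noa reaches Rowan along 5 paths.
Via Oakfield: 89% × 36% = 32.04%.
Via Quillon → Oakfield: 76% × 9% × 36% = 2.4624%.
Via Redfern: 30% × 30% = 9%.
Via Quillon → Redfern: 76% × 40% × 30% = 9.12%.
Via Quillon: 76% × 18% = 13.68%.
Total: 32.04% + 2.4624% + 9% + 9.12% + 13.68% = 66.3024%.
Rounded: 66.30%.

66.30%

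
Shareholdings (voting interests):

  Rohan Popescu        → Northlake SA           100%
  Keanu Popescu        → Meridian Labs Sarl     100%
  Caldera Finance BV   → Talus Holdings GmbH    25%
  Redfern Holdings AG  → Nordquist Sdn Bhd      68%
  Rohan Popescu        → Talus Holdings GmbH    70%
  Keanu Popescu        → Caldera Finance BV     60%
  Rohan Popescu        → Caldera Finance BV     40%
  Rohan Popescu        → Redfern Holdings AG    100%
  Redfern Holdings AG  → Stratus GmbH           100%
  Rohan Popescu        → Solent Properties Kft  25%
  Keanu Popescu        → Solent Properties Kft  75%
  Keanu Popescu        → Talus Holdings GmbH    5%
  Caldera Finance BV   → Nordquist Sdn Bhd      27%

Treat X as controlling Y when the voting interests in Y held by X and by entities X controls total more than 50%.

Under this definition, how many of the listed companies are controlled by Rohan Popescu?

5

Rohan holds 100% of Redfern, so Rohan controls Redfern.
Rohan holds 70% of Talus, so Rohan controls Talus.
Redfern holds 68% of Nordquist, so Rohan controls Nordquist.
Redfern holds 100% of Stratus, so Rohan controls Stratus.
Rohan holds 100% of Northlake, so Rohan controls Northlake.
No other company's threshold is met.
Rohan controls 5 companies.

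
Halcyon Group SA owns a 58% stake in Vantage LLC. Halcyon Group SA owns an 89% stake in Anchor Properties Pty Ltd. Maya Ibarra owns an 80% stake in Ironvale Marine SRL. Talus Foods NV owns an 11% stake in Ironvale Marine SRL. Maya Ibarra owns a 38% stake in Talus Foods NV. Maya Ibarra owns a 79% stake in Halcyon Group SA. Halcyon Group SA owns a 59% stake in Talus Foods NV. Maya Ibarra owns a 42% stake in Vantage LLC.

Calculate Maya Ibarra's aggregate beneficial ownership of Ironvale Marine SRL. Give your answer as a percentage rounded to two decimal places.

Maya reaches Ironvale along 3 paths.
Via Talus: 38% × 11% = 4.18%.
Via Halcyon → Talus: 79% × 59% × 11% = 5.1271%.
Direct stake: 80% = 80%.
Total: 4.18% + 5.1271% + 80% = 89.3071%.
Rounded: 89.31%.

89.31%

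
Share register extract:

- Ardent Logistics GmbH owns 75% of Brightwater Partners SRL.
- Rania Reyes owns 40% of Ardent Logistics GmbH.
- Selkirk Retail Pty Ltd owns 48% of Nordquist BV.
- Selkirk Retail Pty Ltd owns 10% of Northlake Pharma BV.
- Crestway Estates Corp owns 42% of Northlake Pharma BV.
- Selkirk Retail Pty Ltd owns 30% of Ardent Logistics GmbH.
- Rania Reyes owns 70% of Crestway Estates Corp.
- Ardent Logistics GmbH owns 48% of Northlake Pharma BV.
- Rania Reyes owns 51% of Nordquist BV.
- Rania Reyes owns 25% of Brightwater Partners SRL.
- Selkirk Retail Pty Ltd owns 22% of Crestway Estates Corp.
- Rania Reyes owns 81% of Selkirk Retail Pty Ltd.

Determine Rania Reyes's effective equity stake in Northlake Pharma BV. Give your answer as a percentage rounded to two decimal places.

75.85%

Rania reaches Northlake along 5 paths.
Via Selkirk → Ardent: 81% × 30% × 48% = 11.664%.
Via Ardent: 40% × 48% = 19.2%.
Via Selkirk: 81% × 10% = 8.1%.
Via Crestway: 70% × 42% = 29.4%.
Via Selkirk → Crestway: 81% × 22% × 42% = 7.4844%.
Total: 11.664% + 19.2% + 8.1% + 29.4% + 7.4844% = 75.8484%.
Rounded: 75.85%.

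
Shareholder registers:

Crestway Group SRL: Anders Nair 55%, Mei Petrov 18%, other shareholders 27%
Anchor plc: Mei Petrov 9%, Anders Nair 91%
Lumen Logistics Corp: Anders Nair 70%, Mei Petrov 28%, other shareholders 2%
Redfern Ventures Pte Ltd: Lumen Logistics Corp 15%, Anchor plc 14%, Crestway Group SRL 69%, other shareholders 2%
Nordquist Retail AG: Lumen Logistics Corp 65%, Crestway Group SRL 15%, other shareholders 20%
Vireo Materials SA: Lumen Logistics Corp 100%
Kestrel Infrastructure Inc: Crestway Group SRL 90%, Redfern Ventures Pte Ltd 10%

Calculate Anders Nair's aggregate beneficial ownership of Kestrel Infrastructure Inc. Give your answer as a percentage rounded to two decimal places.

55.62%

Anders reaches Kestrel along 4 paths.
Via Crestway: 55% × 90% = 49.5%.
Via Lumen → Redfern: 70% × 15% × 10% = 1.05%.
Via Anchor → Redfern: 91% × 14% × 10% = 1.274%.
Via Crestway → Redfern: 55% × 69% × 10% = 3.795%.
Total: 49.5% + 1.05% + 1.274% + 3.795% = 55.619%.
Rounded: 55.62%.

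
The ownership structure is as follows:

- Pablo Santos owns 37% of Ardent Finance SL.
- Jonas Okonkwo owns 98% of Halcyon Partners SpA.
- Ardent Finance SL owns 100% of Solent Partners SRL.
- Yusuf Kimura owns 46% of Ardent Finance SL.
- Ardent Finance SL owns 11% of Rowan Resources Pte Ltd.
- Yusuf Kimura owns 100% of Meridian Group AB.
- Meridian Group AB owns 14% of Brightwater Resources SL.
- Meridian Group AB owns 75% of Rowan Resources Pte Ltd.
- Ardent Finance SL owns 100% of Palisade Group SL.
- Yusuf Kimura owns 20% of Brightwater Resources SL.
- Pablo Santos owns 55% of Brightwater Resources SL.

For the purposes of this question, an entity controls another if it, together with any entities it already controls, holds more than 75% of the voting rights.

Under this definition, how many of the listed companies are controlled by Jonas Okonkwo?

1

Jonas holds 98% of Halcyon, so Jonas controls Halcyon.
No other company's threshold is met.
Jonas controls 1 company.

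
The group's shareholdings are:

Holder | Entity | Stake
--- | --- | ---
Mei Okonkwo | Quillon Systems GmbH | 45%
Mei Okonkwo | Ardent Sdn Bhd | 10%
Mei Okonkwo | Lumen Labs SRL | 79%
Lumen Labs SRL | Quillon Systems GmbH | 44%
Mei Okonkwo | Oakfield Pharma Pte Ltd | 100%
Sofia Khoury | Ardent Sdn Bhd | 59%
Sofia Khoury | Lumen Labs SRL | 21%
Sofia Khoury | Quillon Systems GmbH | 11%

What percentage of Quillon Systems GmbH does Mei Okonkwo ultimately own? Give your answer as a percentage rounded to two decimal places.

Mei reaches Quillon along 2 paths.
Direct stake: 45% = 45%.
Via Lumen: 79% × 44% = 34.76%.
Total: 45% + 34.76% = 79.76%.

79.76%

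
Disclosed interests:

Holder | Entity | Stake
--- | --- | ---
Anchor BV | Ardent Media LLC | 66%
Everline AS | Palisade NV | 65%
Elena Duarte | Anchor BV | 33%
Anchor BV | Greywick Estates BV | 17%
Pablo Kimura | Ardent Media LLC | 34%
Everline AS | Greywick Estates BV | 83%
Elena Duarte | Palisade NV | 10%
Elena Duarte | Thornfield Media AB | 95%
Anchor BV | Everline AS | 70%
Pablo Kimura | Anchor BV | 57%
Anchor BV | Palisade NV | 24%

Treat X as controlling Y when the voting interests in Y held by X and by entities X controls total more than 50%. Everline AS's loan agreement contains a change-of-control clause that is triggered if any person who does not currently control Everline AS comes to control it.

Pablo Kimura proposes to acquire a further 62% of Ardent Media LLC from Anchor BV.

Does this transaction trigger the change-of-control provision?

The purchase adds only to Pablo's holdings (Anchor's stake shrinks), so Pablo is the only person who could newly come to control Everline.
Pablo holds 57% of Anchor, so Pablo controls Anchor.
Anchor holds 70% of Everline, so Pablo controls Everline.
So Pablo already controls Everline before the transaction.
After the purchase, Pablo's direct stake in Ardent rises to 34% + 62% = 96%, and Anchor's stake falls to 4%.
Pablo controlled Everline already, so this is not a new person acquiring control; every other person's position is unchanged or reduced.
No new person acquires control, so the clause is not triggered.

No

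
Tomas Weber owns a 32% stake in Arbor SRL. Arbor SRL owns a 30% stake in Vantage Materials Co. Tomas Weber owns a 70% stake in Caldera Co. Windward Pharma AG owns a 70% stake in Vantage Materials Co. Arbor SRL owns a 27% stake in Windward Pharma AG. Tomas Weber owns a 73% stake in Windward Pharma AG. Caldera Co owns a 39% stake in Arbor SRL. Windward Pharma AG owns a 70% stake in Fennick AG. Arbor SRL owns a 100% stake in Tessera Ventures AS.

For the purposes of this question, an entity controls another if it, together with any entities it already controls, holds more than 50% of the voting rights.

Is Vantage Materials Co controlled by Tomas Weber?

Yes

Tomas holds 70% of Caldera, so Tomas controls Caldera.
Tomas and Caldera together hold 32% + 39% = 71% of Arbor, so Tomas controls Arbor.
Tomas and Arbor together hold 73% + 27% = 100% of Windward, so Tomas controls Windward.
Windward and Arbor together hold 70% + 30% = 100% of Vantage, so Tomas controls Vantage.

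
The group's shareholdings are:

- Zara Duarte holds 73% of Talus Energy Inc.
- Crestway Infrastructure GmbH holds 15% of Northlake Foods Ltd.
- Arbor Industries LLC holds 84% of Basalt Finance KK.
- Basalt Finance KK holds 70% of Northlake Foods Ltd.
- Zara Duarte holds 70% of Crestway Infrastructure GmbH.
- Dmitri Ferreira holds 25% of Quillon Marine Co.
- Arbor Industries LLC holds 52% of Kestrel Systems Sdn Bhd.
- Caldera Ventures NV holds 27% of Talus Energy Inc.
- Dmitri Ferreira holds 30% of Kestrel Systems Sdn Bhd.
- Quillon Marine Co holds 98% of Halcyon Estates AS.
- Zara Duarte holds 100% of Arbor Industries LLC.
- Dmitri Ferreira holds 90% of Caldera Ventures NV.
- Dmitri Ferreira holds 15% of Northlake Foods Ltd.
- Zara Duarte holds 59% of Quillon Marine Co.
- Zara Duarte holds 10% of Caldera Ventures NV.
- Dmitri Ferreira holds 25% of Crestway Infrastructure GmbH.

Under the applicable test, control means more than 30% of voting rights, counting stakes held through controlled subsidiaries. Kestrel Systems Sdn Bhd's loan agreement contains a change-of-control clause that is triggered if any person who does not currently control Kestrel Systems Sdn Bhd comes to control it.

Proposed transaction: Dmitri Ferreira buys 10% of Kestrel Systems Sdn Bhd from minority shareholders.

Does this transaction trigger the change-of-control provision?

The purchase changes only Dmitri's holdings, so Dmitri is the only person who could newly come to control Kestrel.
Dmitri holds 90% of Caldera, so Dmitri controls Caldera.
In Kestrel, Dmitri's side holds only 30%, not > 30%.
So before the transaction, Dmitri does not control Kestrel.
After the purchase, Dmitri's direct stake in Kestrel rises to 30% + 10% = 40%.
Dmitri holds 40% of Kestrel, so Dmitri controls Kestrel.
Dmitri did not control Kestrel before and does after, so the clause is triggered.

Yes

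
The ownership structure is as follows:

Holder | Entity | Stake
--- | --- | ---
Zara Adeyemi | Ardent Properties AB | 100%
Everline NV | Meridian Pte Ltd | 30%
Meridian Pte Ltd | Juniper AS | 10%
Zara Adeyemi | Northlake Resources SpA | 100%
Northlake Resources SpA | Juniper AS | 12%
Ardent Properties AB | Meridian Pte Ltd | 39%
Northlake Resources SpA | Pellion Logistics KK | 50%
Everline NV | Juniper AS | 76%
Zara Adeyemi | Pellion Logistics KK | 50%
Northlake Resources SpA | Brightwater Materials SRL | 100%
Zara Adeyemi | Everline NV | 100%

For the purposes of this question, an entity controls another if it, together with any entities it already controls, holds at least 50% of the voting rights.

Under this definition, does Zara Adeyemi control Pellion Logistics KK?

Zara holds 100% of Northlake, so Zara controls Northlake.
Zara and Northlake together hold 50% + 50% = 100% of Pellion, so Zara controls Pellion.

Yes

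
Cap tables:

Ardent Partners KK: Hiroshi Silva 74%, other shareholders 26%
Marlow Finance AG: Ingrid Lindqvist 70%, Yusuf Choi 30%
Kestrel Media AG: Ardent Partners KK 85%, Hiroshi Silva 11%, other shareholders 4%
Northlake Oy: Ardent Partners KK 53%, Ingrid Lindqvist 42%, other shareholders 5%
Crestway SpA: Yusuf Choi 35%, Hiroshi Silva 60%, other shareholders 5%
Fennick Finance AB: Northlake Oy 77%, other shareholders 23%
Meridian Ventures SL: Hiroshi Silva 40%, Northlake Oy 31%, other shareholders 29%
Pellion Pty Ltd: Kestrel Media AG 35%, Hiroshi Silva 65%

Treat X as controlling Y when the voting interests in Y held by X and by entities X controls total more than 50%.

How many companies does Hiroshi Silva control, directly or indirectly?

Hiroshi holds 74% of Ardent, so Hiroshi controls Ardent.
Ardent and Hiroshi together hold 85% + 11% = 96% of Kestrel, so Hiroshi controls Kestrel.
Ardent holds 53% of Northlake, so Hiroshi controls Northlake.
Hiroshi holds 60% of Crestway, so Hiroshi controls Crestway.
Northlake holds 77% of Fennick, so Hiroshi controls Fennick.
Hiroshi and Northlake together hold 40% + 31% = 71% of Meridian, so Hiroshi controls Meridian.
Kestrel and Hiroshi together hold 35% + 65% = 100% of Pellion, so Hiroshi controls Pellion.
No other company's threshold is met.
Hiroshi controls 7 companies.

7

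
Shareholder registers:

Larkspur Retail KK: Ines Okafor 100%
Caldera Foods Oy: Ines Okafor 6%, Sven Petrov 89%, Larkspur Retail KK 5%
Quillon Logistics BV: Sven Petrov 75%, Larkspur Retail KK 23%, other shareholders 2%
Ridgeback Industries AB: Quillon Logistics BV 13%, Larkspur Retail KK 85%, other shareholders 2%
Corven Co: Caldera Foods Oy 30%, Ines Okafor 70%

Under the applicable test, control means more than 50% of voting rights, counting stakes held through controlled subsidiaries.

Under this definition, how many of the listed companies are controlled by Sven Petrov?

2

Sven holds 89% of Caldera, so Sven controls Caldera.
Sven holds 75% of Quillon, so Sven controls Quillon.
No other company's threshold is met.
Sven controls 2 companies.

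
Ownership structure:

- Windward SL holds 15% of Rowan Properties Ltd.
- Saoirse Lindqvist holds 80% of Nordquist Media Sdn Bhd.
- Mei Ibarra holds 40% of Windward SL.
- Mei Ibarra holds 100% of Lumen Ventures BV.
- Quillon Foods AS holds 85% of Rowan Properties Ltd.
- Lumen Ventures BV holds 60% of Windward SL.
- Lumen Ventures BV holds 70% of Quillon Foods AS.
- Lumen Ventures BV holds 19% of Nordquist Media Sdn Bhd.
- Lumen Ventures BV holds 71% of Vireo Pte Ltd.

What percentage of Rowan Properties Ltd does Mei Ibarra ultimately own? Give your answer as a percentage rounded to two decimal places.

74.50%

Mei reaches Rowan along 3 paths.
Via Lumen → Quillon: 100% × 70% × 85% = 59.5%.
Via Windward: 40% × 15% = 6%.
Via Lumen → Windward: 100% × 60% × 15% = 9%.
Total: 59.5% + 6% + 9% = 74.5%.
Rounded: 74.50%.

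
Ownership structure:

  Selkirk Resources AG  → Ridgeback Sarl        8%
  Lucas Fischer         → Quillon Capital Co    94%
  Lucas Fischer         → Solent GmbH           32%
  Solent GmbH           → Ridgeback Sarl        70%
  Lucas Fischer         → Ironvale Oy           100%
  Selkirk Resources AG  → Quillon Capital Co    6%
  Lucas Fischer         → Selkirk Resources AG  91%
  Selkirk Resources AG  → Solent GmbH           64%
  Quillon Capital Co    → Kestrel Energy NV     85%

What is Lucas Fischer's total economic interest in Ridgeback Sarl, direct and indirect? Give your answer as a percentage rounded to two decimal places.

Lucas reaches Ridgeback along 3 paths.
Via Solent: 32% × 70% = 22.4%.
Via Selkirk → Solent: 91% × 64% × 70% = 40.768%.
Via Selkirk: 91% × 8% = 7.28%.
Total: 22.4% + 40.768% + 7.28% = 70.448%.
Rounded: 70.45%.

70.45%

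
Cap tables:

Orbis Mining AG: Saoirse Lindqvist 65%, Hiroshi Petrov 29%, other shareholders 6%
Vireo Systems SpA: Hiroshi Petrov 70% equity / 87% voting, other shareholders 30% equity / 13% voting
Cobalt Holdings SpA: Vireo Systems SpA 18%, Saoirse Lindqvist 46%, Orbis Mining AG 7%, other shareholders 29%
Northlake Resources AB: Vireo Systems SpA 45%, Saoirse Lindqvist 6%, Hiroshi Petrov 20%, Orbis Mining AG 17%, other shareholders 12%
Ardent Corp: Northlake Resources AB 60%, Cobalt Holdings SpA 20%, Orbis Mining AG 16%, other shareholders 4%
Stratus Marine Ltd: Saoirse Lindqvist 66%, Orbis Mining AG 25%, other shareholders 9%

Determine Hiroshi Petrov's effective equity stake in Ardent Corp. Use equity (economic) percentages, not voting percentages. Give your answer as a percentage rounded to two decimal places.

41.42%

Hiroshi reaches Ardent along 6 paths.
Via Vireo → Northlake: 70% × 45% × 60% = 18.9%.
Via Northlake: 20% × 60% = 12%.
Via Orbis → Northlake: 29% × 17% × 60% = 2.958%.
Via Vireo → Cobalt: 70% × 18% × 20% = 2.52%.
Via Orbis → Cobalt: 29% × 7% × 20% = 0.406%.
Via Orbis: 29% × 16% = 4.64%.
Total: 18.9% + 12% + 2.958% + 2.52% + 0.406% + 4.64% = 41.424%.
Rounded: 41.42%.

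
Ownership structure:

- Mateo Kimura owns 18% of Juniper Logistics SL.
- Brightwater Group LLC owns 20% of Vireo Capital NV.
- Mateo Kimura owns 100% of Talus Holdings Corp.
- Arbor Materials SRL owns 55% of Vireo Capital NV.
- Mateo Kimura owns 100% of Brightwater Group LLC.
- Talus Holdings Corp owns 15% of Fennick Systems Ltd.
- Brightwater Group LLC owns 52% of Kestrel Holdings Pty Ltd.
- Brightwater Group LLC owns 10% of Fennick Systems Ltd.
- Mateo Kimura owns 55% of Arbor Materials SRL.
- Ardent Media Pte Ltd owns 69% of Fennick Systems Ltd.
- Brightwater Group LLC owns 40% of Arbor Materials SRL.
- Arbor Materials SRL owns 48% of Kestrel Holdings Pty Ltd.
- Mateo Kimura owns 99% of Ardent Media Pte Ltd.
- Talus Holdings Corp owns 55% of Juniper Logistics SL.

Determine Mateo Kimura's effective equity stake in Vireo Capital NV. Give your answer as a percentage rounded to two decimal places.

72.25%

Mateo reaches Vireo along 3 paths.
Via Brightwater: 100% × 20% = 20%.
Via Brightwater → Arbor: 100% × 40% × 55% = 22%.
Via Arbor: 55% × 55% = 30.25%.
Total: 20% + 22% + 30.25% = 72.25%.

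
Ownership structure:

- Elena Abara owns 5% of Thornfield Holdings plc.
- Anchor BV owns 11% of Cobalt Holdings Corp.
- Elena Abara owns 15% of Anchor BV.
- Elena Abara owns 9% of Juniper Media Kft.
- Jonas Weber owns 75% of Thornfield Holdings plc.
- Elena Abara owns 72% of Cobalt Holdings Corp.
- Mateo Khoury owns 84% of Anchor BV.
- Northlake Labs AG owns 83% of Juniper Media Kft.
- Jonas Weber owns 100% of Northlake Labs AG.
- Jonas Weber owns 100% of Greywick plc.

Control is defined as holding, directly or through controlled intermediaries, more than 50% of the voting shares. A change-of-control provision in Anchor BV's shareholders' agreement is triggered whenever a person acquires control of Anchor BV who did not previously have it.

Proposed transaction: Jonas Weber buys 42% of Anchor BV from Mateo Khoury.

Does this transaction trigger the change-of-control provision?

No

The purchase adds only to Jonas's holdings (Mateo's stake shrinks), so Jonas is the only person who could newly come to control Anchor.
Jonas holds 100% of Greywick, so Jonas controls Greywick.
Jonas holds 75% of Thornfield, so Jonas controls Thornfield.
Jonas holds 100% of Northlake, so Jonas controls Northlake.
Northlake holds 83% of Juniper, so Jonas controls Juniper.
Neither Jonas nor any entity Jonas controls holds any voting interest in Anchor.
So before the transaction, Jonas does not control Anchor.
After the purchase, Jonas holds 42% of Anchor directly, and Mateo's stake falls to 42%.
After the transaction, Jonas's side holds 42% of Anchor, not > 50%, so Jonas still does not control Anchor.
No new person acquires control, so the clause is not triggered.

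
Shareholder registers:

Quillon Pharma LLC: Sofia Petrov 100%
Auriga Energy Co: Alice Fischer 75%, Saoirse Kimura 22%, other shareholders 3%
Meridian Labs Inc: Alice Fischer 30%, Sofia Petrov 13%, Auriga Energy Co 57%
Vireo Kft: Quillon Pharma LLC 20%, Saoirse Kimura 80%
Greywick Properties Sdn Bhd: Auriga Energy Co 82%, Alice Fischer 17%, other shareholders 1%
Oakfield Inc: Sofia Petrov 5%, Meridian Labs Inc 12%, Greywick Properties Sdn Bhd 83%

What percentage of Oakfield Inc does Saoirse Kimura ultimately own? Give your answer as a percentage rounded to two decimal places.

Saoirse reaches Oakfield along 2 paths.
Via Auriga → Meridian: 22% × 57% × 12% = 1.5048%.
Via Auriga → Greywick: 22% × 82% × 83% = 14.9732%.
Total: 1.5048% + 14.9732% = 16.478%.
Rounded: 16.48%.

16.48%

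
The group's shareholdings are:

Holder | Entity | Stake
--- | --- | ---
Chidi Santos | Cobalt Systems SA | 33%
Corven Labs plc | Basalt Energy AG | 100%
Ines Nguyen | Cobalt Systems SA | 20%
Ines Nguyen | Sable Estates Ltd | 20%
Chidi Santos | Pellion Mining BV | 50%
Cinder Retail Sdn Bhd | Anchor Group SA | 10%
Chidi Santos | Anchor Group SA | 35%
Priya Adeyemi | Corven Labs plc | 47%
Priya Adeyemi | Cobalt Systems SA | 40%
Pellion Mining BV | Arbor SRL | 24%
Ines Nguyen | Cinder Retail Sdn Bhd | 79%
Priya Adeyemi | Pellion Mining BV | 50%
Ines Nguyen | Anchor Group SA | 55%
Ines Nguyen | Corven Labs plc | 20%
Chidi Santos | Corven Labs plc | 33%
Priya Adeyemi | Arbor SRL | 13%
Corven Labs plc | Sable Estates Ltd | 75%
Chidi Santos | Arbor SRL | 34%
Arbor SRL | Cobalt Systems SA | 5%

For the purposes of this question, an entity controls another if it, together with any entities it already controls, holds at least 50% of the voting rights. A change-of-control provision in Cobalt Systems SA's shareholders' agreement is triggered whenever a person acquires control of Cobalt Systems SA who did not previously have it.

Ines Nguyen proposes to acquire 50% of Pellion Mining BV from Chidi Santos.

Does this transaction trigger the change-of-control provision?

The purchase adds only to Ines's holdings (Chidi's stake shrinks), so Ines is the only person who could newly come to control Cobalt.
Ines holds 79% of Cinder, so Ines controls Cinder.
Ines and Cinder together hold 55% + 10% = 65% of Anchor, so Ines controls Anchor.
In Cobalt, Ines's side holds only 20%, not ≥ 50%.
So before the transaction, Ines does not control Cobalt.
After the purchase, Ines holds 50% of Pellion directly, and Chidi's stake falls to 0%.
Ines holds 50% of Pellion, so Ines controls Pellion.
After the transaction, Ines's side holds 20% of Cobalt, not ≥ 50%, so Ines still does not control Cobalt.
No new person acquires control, so the clause is not triggered.

No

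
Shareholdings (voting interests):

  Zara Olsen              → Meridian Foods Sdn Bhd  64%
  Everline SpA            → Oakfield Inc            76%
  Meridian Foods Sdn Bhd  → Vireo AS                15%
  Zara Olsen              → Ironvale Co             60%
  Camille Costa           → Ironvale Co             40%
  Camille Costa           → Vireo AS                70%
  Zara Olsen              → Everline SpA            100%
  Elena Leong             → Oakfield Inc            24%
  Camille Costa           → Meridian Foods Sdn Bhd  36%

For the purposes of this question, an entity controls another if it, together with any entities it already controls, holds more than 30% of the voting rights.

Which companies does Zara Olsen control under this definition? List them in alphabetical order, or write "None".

Zara holds 100% of Everline, so Zara controls Everline.
Zara holds 64% of Meridian, so Zara controls Meridian.
Everline holds 76% of Oakfield, so Zara controls Oakfield.
Zara holds 60% of Ironvale, so Zara controls Ironvale.
No other company's threshold is met.

Everline SpA, Ironvale Co, Meridian Foods Sdn Bhd, Oakfield Inc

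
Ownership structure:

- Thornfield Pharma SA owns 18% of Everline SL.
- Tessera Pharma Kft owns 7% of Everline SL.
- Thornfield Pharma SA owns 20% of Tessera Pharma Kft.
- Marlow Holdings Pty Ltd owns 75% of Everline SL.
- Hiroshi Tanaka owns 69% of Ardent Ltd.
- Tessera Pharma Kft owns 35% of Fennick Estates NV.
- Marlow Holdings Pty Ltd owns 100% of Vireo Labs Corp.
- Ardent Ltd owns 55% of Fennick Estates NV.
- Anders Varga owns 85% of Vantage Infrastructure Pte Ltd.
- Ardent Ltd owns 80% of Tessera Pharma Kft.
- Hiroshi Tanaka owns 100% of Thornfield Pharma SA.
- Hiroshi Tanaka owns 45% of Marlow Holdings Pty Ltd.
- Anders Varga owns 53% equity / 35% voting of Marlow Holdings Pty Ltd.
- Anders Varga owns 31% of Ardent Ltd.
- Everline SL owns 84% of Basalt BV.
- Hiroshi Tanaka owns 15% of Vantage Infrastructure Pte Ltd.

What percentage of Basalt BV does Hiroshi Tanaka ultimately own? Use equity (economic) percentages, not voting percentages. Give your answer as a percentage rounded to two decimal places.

Hiroshi reaches Basalt along 4 paths.
Via Thornfield → Everline: 100% × 18% × 84% = 15.12%.
Via Ardent → Tessera → Everline: 69% × 80% × 7% × 84% = 3.24576%.
Via Thornfield → Tessera → Everline: 100% × 20% × 7% × 84% = 1.176%.
Via Marlow → Everline: 45% × 75% × 84% = 28.35%.
Total: 15.12% + 3.24576% + 1.176% + 28.35% = 47.89176%.
Rounded: 47.89%.

47.89%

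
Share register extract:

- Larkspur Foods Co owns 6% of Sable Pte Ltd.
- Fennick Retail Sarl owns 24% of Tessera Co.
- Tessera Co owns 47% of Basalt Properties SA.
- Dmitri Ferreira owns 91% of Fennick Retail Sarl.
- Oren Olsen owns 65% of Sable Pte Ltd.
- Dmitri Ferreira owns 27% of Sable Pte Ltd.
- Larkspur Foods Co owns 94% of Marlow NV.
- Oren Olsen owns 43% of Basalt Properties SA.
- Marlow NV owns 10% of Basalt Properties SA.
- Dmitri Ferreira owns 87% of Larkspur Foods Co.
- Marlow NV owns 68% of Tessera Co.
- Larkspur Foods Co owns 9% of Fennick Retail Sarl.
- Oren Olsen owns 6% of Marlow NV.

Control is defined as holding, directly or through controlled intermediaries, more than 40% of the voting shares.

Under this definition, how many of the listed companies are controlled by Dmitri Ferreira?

5

Dmitri holds 87% of Larkspur, so Dmitri controls Larkspur.
Larkspur holds 94% of Marlow, so Dmitri controls Marlow.
Larkspur and Dmitri together hold 9% + 91% = 100% of Fennick, so Dmitri controls Fennick.
Fennick and Marlow together hold 24% + 68% = 92% of Tessera, so Dmitri controls Tessera.
Marlow and Tessera together hold 10% + 47% = 57% of Basalt, so Dmitri controls Basalt.
No other company's threshold is met.
Dmitri controls 5 companies.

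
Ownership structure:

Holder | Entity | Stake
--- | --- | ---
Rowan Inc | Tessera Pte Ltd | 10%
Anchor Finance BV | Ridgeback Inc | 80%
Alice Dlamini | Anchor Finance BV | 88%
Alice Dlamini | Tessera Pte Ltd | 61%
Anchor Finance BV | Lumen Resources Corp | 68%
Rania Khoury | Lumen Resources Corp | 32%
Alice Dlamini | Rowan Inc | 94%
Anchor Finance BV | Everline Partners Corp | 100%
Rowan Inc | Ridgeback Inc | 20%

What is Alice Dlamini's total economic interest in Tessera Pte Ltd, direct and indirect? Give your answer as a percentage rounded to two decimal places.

70.40%

Alice reaches Tessera along 2 paths.
Via Rowan: 94% × 10% = 9.4%.
Direct stake: 61% = 61%.
Total: 9.4% + 61% = 70.4%.
Rounded: 70.40%.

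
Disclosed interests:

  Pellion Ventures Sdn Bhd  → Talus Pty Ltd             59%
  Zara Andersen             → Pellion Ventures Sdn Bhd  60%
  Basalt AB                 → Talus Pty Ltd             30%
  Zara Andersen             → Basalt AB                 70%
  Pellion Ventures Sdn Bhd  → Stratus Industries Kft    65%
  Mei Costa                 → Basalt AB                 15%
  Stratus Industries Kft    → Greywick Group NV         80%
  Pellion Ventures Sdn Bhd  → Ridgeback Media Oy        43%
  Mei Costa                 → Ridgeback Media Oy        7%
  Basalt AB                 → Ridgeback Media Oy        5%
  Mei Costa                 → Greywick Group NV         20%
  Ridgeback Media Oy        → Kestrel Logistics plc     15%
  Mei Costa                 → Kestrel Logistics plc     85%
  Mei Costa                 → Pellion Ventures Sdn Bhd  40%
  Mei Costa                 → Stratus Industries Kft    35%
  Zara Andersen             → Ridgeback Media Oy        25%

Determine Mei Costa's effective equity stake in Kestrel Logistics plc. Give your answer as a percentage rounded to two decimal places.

88.74%

Mei reaches Kestrel along 4 paths.
Direct stake: 85% = 85%.
Via Pellion → Ridgeback: 40% × 43% × 15% = 2.58%.
Via Basalt → Ridgeback: 15% × 5% × 15% = 0.1125%.
Via Ridgeback: 7% × 15% = 1.05%.
Total: 85% + 2.58% + 0.1125% + 1.05% = 88.7425%.
Rounded: 88.74%.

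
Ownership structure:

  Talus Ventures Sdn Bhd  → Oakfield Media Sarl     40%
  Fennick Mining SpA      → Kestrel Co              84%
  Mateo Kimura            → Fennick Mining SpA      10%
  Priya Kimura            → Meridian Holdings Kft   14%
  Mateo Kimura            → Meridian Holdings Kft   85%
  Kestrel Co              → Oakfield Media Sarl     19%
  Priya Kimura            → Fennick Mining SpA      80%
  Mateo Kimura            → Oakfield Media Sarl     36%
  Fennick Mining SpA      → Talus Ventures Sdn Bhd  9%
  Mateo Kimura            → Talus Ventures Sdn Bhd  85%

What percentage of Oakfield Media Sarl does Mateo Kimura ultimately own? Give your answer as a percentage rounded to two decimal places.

Mateo reaches Oakfield along 4 paths.
Via Talus: 85% × 40% = 34%.
Via Fennick → Talus: 10% × 9% × 40% = 0.36%.
Direct stake: 36% = 36%.
Via Fennick → Kestrel: 10% × 84% × 19% = 1.596%.
Total: 34% + 0.36% + 36% + 1.596% = 71.956%.
Rounded: 71.96%.

71.96%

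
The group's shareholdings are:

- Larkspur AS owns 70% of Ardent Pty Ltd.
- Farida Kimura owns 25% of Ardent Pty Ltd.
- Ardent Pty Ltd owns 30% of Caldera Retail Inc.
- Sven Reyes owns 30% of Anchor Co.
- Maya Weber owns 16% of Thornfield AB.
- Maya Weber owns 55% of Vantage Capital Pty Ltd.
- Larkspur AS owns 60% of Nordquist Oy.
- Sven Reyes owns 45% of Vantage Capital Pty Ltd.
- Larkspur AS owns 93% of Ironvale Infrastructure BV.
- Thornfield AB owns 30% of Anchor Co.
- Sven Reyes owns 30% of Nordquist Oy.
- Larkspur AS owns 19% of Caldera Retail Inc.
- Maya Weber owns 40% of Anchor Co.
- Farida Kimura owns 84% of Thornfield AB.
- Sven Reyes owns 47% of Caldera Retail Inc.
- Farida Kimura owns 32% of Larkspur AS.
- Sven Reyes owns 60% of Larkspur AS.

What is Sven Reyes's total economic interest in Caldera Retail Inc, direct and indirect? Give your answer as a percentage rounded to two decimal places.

71.00%

Sven reaches Caldera along 3 paths.
Direct stake: 47% = 47%.
Via Larkspur → Ardent: 60% × 70% × 30% = 12.6%.
Via Larkspur: 60% × 19% = 11.4%.
Total: 47% + 12.6% + 11.4% = 71%.
Rounded: 71.00%.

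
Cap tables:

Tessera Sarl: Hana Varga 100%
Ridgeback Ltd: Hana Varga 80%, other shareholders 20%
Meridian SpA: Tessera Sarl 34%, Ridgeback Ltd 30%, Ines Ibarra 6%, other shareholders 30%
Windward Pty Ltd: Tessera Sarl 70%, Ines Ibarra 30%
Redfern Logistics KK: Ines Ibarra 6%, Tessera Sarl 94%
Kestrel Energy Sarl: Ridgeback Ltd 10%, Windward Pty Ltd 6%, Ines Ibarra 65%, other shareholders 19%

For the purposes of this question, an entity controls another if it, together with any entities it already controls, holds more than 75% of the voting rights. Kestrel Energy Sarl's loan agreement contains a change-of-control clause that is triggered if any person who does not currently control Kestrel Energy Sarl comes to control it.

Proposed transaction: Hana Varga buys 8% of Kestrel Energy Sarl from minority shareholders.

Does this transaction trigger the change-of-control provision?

No

The purchase changes only Hana's holdings, so Hana is the only person who could newly come to control Kestrel.
Hana holds 100% of Tessera, so Hana controls Tessera.
Hana holds 80% of Ridgeback, so Hana controls Ridgeback.
Tessera holds 94% of Redfern, so Hana controls Redfern.
In Kestrel, Hana's side holds only 10%, not > 75%.
So before the transaction, Hana does not control Kestrel.
After the purchase, Hana holds 8% of Kestrel directly.
After the transaction, Hana's side holds 10% + 8% = 18% of Kestrel, not > 75%, so Hana still does not control Kestrel.
No new person acquires control, so the clause is not triggered.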